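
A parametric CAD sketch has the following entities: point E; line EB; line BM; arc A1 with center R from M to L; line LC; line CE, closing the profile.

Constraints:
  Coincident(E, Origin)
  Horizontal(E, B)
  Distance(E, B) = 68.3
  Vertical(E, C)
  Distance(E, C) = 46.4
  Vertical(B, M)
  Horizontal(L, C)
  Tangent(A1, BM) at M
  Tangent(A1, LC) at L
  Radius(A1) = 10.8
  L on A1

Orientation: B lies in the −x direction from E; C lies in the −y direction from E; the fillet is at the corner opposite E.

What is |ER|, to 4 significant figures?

67.63

E is at the origin; EB is horizontal with |EB| = 68.3 and B on the −x side, so B = (-68.30, 0.000). EC is vertical with |EC| = 46.4 and C on the −y side, so C = (0.000, -46.40). The virtual corner opposite E is at (-68.30, -46.40). A1 meets BM tangentially, so RM is at right angles to BM and since A1 is tangent to LC there, RL ⟂ LC, with radius 10.8, so the center R sits 10.8 in from both sides at R = (-57.50, -35.60). Then |ER| = |R − E| = 67.63.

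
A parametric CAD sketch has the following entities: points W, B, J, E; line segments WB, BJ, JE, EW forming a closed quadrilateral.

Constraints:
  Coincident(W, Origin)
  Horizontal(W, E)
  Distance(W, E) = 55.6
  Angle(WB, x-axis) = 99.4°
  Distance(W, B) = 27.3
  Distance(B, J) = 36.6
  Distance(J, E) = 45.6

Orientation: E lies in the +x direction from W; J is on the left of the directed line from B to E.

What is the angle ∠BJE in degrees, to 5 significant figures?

105.88°

Checks: |BJ| = 36.60 ✓; |JE| = 45.60 ✓.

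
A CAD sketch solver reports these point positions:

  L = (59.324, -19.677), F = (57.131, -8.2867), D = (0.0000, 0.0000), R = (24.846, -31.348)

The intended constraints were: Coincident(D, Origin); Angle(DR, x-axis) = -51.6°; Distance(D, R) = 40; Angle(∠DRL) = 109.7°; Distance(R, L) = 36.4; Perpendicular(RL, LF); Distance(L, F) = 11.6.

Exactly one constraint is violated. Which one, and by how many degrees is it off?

Perpendicular(RL, LF) — off by 7.80°.

D = (0.00, 0.00) ✓; DR at -51.60° ✓; |DR| = 40.00 ✓; ∠DRL = 109.7° ✓; |RL| = 36.40 ✓; ∠(RL, LF) = 82.20° ✗; |LF| = 11.60 ✓.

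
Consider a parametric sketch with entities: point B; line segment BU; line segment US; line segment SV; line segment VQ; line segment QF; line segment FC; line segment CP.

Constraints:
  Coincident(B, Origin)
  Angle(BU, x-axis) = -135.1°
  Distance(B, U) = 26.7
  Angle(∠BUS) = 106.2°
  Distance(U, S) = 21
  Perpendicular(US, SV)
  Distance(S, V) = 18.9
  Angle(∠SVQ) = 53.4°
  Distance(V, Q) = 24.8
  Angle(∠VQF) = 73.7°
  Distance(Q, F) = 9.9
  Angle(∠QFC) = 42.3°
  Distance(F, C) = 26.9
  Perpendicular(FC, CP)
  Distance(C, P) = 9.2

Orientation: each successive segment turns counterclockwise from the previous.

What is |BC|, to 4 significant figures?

11.54

∠VQF = 73.7° gives QF at -98.40° from the x-axis; with |QF| = 9.9, F = (-16.23, -27.62). ∠QFC = 42.3° gives FC at 39.30° from the x-axis; with |FC| = 26.9, C = (4.589, -10.58). Then |BC| = |C − B| = 11.54.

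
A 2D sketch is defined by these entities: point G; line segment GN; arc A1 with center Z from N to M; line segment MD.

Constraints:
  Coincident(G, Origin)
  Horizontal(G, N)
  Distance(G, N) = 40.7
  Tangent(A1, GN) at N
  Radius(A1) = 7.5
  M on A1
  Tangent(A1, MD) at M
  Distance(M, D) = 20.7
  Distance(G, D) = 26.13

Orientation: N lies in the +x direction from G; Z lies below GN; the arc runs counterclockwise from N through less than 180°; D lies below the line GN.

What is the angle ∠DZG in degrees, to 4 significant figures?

33.78°

G is at the origin; G and N share the same y with |GN| = 40.7 and N on the +x side, so N = (40.70, 0.000). Since A1 is tangent to GN there, ZN ⟂ GN, so Z = N + (0, -7.5) = (40.70, -7.500). Since ZM ⟂ MD (tangency), |ZD| = √(7.5² + 20.7²) = 22.02 regardless of where M sits on A1. So D lies on both circle(G, 26.13) and circle(Z, 22.02); the below-GN intersection is D = (20.48, -16.22). M is the foot of the tangent from D: M = (35.56, -2.038).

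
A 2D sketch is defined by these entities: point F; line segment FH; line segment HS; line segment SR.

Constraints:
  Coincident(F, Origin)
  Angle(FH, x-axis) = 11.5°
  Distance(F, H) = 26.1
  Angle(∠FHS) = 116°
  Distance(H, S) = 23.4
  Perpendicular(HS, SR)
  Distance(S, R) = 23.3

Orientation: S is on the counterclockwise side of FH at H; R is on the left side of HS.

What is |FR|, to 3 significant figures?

34.8

F is at the origin; FH runs at 11.5° with length 26.1, so H = 26.1·(cos 11.5°, sin 11.5°) = (25.6, 5.20). ∠FHS = 116.0°, so HS runs at 11.5° + (180° − 116.0°) = 75.5° from the x-axis; with |HS| = 23.4, S = H + 23.4·(cos 75.5°, sin 75.5°) = (31.4, 27.9). The perpendicularity gives SR at right angles to HS; with |SR| = 23.3 on the left of HS, R = S + 23.3·(-0.968, 0.250) = (8.88, 33.7). Then |FR| = |R − F| = 34.8.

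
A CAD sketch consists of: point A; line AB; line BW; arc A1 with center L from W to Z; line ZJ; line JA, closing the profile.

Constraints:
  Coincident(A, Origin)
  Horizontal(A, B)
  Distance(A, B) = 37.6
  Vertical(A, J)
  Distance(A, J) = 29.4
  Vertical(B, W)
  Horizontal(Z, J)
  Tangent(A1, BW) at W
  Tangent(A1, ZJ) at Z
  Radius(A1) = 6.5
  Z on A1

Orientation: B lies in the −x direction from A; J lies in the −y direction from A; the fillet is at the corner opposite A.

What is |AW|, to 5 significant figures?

44.025

The virtual corner opposite A is at (-37.600, -29.400). The tangent condition forces LW to be normal to BW and the tangent condition forces LZ to be normal to ZJ, with radius 6.5, so the center L sits 6.5 in from both sides at L = (-31.100, -22.900). That places the tangent points at W = (-37.600, -22.900) on BW and Z = (-31.100, -29.400) on ZJ. Then |AW| = |W − A| = 44.025.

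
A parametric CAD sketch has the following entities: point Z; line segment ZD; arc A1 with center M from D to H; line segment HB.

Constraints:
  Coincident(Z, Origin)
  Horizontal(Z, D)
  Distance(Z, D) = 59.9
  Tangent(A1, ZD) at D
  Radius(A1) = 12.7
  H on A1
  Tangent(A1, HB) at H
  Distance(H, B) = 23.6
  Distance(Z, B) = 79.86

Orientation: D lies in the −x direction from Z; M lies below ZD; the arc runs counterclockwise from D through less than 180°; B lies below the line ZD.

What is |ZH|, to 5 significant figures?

73.846

Z is at the origin; Z and D share the same y with |ZD| = 59.9 and D on the −x side, so D = (-59.900, 0.0000). Since A1 is tangent to ZD there, MD ⟂ ZD, so M = D + (0, -12.7) = (-59.900, -12.700). Since MH ⟂ HB (tangency), |MB| = √(12.7² + 23.6²) = 26.800 regardless of where H sits on A1. So B lies on both circle(Z, 79.86) and circle(M, 26.800); the below-ZD intersection is B = (-70.638, -37.255). H is the foot of the tangent from B: H = (-72.558, -13.733).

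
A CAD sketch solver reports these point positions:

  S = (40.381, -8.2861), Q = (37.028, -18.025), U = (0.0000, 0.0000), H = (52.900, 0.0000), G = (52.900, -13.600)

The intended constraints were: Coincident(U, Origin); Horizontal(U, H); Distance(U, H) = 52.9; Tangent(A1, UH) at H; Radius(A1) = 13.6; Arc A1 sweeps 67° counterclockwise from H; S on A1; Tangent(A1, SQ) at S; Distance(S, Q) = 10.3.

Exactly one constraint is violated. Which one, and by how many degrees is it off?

Tangent(A1, SQ) at S — off by 4.00°.

U = (0.00, 0.00) ✓; U.y = 0.00, H.y = 0.00 ✓; |UH| = 52.90 ✓; ∠(GH, HU) = 90.00° ✓; |GH| = 13.60 ✓; bearing(G→S) − bearing(G→H) = 67.00° ✓; |GS| = 13.60 ✓; ∠(GS, SQ) = 86.00° ✗; |SQ| = 10.30 ✓.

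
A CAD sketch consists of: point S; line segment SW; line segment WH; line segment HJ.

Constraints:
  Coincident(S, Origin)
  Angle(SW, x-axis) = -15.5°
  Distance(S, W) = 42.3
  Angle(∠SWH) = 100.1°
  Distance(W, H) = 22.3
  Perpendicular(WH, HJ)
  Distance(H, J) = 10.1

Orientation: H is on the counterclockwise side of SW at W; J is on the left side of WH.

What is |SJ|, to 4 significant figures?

43.34

S is at the origin; SW runs at -15.5° with length 42.3, so W = 42.3·(cos -15.5°, sin -15.5°) = (40.76, -11.30). ∠SWH = 100.1°, so WH runs at -15.5° + (180° − 100.1°) = 64.40° from the x-axis; with |WH| = 22.3, H = W + 22.3·(cos 64.40°, sin 64.40°) = (50.40, 8.807). WH is perpendicular to HJ; with |HJ| = 10.1 on the left of WH, J = H + 10.1·(-0.9018, 0.4321) = (41.29, 13.17). Then |SJ| = |J − S| = 43.34.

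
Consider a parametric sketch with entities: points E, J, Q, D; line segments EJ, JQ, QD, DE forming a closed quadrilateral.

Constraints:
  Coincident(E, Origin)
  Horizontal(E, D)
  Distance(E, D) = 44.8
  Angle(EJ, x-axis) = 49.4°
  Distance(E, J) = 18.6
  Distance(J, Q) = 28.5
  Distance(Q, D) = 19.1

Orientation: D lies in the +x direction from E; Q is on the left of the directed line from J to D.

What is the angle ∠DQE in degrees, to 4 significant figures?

79.01°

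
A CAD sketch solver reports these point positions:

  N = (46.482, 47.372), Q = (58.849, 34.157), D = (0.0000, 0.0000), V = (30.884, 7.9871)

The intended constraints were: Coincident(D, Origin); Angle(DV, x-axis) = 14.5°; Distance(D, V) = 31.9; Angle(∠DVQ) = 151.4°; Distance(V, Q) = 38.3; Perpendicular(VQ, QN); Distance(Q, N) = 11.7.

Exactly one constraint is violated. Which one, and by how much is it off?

Distance(Q, N) = 11.7 — off by 6.40.

D = (0.00, 0.00) ✓; DV at 14.50° ✓; |DV| = 31.90 ✓; ∠DVQ = 151.4° ✓; |VQ| = 38.30 ✓; ∠(VQ, QN) = 90.00° ✓; |QN| = 18.10 ✗.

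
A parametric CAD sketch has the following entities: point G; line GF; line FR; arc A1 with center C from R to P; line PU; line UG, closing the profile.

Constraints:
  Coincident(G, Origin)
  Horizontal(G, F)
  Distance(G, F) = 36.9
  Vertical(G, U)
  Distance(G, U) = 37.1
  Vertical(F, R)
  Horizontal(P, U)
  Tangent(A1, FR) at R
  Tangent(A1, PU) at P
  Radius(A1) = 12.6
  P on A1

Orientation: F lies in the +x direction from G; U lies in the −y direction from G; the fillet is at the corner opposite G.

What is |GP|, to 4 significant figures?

44.35

G is at the origin; G and F share the same y with |GF| = 36.9 and F on the +x side, so F = (36.90, 0.000). GU is vertical with |GU| = 37.1 and U on the −y side, so U = (0.000, -37.10). The virtual corner opposite G is at (36.90, -37.10). Since A1 is tangent to FR there, CR ⟂ FR and the tangent condition forces CP to be normal to PU, with radius 12.6, so the center C sits 12.6 in from both sides at C = (24.30, -24.50). That places the tangent points at R = (36.90, -24.50) on FR and P = (24.30, -37.10) on PU. Then |GP| = |P − G| = 44.35.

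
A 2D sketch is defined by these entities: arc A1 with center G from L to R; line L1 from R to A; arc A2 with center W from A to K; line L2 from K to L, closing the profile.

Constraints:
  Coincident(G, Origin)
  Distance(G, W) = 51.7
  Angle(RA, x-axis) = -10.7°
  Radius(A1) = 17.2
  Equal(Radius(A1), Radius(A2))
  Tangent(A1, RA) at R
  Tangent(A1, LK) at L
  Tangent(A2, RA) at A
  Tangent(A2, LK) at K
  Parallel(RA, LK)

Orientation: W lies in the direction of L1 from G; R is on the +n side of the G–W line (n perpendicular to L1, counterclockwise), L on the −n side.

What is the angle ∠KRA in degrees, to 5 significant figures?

33.639°

The slot axis is L1's direction at -10.7°, so u = (cos -10.7°, sin -10.7°) = (0.98261, -0.18567) and n = (−sin -10.7°, cos -10.7°) = (0.18567, 0.98261). G is at the origin and W lies 51.7 along u from G, so W = 51.7·u = (50.801, -9.5990). Tangency of A1 to both parallel lines with radius 17.2 puts R and L at G ± 17.2·n: R = (3.1935, 16.901), L = (-3.1935, -16.901). Equal radii place A and K the same way about W: A = W + 17.2·n = (53.995, 7.3020), K = W − 17.2·n = (47.608, -26.500). Then cos ∠KRA = RK·RA / (|RK||RA|), giving 33.639°.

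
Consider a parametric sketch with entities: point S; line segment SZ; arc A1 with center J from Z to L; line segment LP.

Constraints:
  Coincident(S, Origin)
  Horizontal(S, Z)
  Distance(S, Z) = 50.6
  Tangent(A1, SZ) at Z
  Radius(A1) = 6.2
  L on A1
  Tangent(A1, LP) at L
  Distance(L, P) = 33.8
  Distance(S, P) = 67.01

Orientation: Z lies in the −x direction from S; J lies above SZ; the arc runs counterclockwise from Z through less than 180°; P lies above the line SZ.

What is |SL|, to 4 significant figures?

45.29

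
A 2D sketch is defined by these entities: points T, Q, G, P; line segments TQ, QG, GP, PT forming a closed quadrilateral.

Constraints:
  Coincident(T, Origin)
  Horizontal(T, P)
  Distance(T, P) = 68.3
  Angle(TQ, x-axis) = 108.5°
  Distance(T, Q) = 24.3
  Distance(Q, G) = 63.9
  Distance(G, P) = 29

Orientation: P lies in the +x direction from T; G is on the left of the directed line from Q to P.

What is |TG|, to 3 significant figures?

62.0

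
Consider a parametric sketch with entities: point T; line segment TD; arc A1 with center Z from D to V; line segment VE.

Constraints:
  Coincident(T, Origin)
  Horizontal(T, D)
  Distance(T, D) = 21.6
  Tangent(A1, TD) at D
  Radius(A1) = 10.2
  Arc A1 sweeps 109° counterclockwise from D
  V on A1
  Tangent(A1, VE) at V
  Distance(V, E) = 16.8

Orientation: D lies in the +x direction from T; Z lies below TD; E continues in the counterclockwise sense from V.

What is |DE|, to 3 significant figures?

29.7

T is at the origin; TD is horizontal with |TD| = 21.6 and D on the +x side, so D = (21.6, 0.00). The tangent condition forces ZD to be normal to TD, so Z = D + (0, -10.2) = (21.6, -10.2). On A1, D sits at bearing 90° from Z; a 109° counterclockwise sweep puts V at bearing 199°, so V = Z + 10.2·(cos 199°, sin 199°) = (12.0, -13.5). Tangency of A1 to VE means the radius ZV is perpendicular to VE, so VE runs along (−sin 199°, cos 199°); with |VE| = 16.8, E = (17.4, -29.4). Then |DE| = |E − D| = 29.7.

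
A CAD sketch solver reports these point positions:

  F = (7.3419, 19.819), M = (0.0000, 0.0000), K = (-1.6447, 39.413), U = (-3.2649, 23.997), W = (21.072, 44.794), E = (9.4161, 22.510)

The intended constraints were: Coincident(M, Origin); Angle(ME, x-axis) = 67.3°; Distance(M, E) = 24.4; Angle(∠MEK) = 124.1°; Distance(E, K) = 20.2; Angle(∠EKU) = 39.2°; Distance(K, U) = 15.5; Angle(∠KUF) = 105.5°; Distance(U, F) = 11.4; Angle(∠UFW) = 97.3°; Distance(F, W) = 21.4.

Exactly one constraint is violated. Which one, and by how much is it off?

Distance(F, W) = 21.4 — off by 7.10.

M = (0.00, 0.00) ✓; ME at 67.30° ✓; |ME| = 24.40 ✓; ∠MEK = 124.1° ✓; |EK| = 20.20 ✓; ∠EKU = 39.20° ✓; |KU| = 15.50 ✓; ∠KUF = 105.5° ✓; |UF| = 11.40 ✓; ∠UFW = 97.30° ✓; |FW| = 28.50 ✗.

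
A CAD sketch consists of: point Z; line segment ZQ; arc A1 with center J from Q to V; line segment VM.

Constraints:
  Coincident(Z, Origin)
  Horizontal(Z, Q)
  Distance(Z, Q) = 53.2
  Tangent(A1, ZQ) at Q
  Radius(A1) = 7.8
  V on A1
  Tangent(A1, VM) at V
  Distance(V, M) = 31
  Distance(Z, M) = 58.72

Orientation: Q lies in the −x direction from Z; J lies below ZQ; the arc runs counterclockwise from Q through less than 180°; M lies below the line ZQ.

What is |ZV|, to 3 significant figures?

61.1

Checks: |JV| = 7.800 ✓; ∠(JV, VM) = 90.00° ✓; |VM| = 31.00 ✓; |ZM| = 58.72 ✓.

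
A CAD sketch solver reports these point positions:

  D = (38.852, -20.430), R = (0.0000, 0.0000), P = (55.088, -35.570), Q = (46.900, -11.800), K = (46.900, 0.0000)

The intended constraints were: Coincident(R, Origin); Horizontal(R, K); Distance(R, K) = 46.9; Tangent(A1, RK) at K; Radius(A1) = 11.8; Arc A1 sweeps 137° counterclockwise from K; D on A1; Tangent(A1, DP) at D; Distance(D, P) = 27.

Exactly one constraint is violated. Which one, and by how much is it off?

Distance(D, P) = 27 — off by 4.80.

R = (0.00, 0.00) ✓; R.y = 0.00, K.y = 0.00 ✓; |RK| = 46.90 ✓; ∠(QK, KR) = 90.00° ✓; |QK| = 11.80 ✓; bearing(Q→D) − bearing(Q→K) = 137.0° ✓; |QD| = 11.80 ✓; ∠(QD, DP) = 90.00° ✓; |DP| = 22.20 ✗.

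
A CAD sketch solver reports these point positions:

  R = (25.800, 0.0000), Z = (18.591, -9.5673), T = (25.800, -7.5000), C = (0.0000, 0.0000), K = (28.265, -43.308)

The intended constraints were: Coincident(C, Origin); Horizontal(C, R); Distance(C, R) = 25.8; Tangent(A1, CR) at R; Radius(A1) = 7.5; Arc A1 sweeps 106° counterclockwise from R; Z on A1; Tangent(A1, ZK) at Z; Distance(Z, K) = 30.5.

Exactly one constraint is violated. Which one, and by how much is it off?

Distance(Z, K) = 30.5 — off by 4.60.

C = (0.00, 0.00) ✓; C.y = 0.00, R.y = 0.00 ✓; |CR| = 25.80 ✓; ∠(TR, RC) = 90.00° ✓; |TR| = 7.500 ✓; bearing(T→Z) − bearing(T→R) = 106.0° ✓; |TZ| = 7.500 ✓; ∠(TZ, ZK) = 90.00° ✓; |ZK| = 35.10 ✗.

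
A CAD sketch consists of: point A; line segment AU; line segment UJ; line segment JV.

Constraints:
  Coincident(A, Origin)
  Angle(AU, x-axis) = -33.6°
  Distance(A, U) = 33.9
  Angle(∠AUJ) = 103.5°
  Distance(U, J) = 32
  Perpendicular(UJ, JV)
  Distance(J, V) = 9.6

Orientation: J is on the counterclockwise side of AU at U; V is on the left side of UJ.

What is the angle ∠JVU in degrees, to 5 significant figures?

73.301°

∠AUJ = 103.5°, so UJ runs at -33.6° + (180° − 103.5°) = 42.900° from the x-axis; with |UJ| = 32.0, J = U + 32.0·(cos 42.900°, sin 42.900°) = (51.677, 3.0231). UJ is perpendicular to JV; with |JV| = 9.6 on the left of UJ, V = J + 9.6·(-0.68072, 0.73254) = (45.142, 10.056). Then cos ∠JVU = VJ·VU / (|VJ||VU|), giving 73.301°.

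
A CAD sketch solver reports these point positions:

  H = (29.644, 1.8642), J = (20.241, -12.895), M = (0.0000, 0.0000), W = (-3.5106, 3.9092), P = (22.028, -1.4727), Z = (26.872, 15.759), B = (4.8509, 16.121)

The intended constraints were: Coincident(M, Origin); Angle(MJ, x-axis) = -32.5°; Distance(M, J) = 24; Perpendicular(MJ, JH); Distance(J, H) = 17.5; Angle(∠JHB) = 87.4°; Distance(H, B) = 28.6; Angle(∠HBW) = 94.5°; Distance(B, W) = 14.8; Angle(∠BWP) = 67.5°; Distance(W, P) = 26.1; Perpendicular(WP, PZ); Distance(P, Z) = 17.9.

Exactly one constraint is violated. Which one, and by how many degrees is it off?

Perpendicular(WP, PZ) — off by 3.80°.

M = (0.00, 0.00) ✓; MJ at -32.50° ✓; |MJ| = 24.00 ✓; ∠(MJ, JH) = 90.00° ✓; |JH| = 17.50 ✓; ∠JHB = 87.40° ✓; |HB| = 28.60 ✓; ∠HBW = 94.50° ✓; |BW| = 14.80 ✓; ∠BWP = 67.50° ✓; |WP| = 26.10 ✓; ∠(WP, PZ) = 86.20° ✗; |PZ| = 17.90 ✓.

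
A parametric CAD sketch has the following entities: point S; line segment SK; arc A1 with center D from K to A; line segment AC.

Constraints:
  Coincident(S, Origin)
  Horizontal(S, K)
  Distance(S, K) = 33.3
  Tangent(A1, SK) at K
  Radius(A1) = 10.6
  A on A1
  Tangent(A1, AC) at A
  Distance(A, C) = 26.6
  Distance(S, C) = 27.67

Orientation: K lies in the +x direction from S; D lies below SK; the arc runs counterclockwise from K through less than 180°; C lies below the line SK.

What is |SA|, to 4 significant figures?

25.07

Checks: S = (0.00, 0.00) ✓; ∠(DK, KS) = 90.00° ✓; |DK| = 10.60 ✓; |DA| = 10.60 ✓; ∠(DA, AC) = 90.00° ✓; |AC| = 26.60 ✓; |SC| = 27.67 ✓.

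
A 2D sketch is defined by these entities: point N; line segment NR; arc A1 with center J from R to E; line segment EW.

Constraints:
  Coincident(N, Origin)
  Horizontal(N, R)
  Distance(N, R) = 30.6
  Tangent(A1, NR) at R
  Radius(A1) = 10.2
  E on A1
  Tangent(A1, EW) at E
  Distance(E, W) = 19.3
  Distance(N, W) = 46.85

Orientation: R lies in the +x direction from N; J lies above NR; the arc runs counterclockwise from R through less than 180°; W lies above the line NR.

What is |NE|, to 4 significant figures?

42.45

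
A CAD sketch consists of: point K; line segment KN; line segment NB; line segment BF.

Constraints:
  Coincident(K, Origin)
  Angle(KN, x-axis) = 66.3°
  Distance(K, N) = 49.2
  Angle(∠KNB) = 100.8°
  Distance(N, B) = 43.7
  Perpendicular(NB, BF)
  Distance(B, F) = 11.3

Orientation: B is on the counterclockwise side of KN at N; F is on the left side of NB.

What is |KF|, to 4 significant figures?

64.59

K is at the origin; KN runs at 66.3° with length 49.2, so N = 49.2·(cos 66.3°, sin 66.3°) = (19.78, 45.05). ∠KNB = 100.8°, so NB runs at 66.3° + (180° − 100.8°) = 145.5° from the x-axis; with |NB| = 43.7, B = N + 43.7·(cos 145.5°, sin 145.5°) = (-16.24, 69.80). NB is perpendicular to BF; with |BF| = 11.3 on the left of NB, F = B + 11.3·(-0.5664, -0.8241) = (-22.64, 60.49). Then |KF| = |F − K| = 64.59.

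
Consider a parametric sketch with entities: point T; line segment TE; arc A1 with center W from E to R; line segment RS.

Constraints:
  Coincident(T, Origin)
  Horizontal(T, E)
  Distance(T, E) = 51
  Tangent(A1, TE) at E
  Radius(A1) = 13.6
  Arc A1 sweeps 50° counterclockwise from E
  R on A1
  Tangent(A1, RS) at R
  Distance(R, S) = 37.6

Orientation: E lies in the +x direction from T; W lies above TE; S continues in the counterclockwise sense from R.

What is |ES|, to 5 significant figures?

48.263

On A1, E sits at bearing -90° from W; a 50° counterclockwise sweep puts R at bearing -40°, so R = W + 13.6·(cos -40°, sin -40°) = (61.418, 4.8581). The tangent condition forces WR to be normal to RS, so RS runs along (−sin -40°, cos -40°); with |RS| = 37.6, S = (85.587, 33.661). Then |ES| = |S − E| = 48.263.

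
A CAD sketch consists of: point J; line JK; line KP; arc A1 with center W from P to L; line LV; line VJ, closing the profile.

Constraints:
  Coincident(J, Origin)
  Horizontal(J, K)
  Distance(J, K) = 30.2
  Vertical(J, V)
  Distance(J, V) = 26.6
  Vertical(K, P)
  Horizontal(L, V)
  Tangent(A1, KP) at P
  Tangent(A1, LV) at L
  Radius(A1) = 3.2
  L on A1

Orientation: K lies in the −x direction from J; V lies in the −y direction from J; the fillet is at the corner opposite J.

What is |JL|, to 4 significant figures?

37.90

J is at the origin; JK is horizontal with |JK| = 30.2 and K on the −x side, so K = (-30.20, 0.000). JV is vertical with |JV| = 26.6 and V on the −y side, so V = (0.000, -26.60). The virtual corner opposite J is at (-30.20, -26.60). The tangent condition forces WP to be normal to KP and A1 meets LV tangentially, so WL is at right angles to LV, with radius 3.2, so the center W sits 3.2 in from both sides at W = (-27.00, -23.40). That places the tangent points at P = (-30.20, -23.40) on KP and L = (-27.00, -26.60) on LV. Then |JL| = |L − J| = 37.90.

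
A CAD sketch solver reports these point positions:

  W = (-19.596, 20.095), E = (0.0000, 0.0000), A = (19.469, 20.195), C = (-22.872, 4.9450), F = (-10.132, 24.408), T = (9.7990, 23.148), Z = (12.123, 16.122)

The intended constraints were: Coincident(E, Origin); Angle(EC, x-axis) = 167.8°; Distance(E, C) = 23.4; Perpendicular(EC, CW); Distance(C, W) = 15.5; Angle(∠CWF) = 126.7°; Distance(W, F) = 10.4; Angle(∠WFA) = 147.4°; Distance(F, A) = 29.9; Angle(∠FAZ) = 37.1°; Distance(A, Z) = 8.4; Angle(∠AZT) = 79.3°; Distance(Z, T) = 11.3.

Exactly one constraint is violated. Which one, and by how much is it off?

Distance(Z, T) = 11.3 — off by 3.90.

E = (0.00, 0.00) ✓; EC at 167.8° ✓; |EC| = 23.40 ✓; ∠(EC, CW) = 90.00° ✓; |CW| = 15.50 ✓; ∠CWF = 126.7° ✓; |WF| = 10.40 ✓; ∠WFA = 147.4° ✓; |FA| = 29.90 ✓; ∠FAZ = 37.11° ✓; |AZ| = 8.400 ✓; ∠AZT = 79.30° ✓; |ZT| = 7.400 ✗.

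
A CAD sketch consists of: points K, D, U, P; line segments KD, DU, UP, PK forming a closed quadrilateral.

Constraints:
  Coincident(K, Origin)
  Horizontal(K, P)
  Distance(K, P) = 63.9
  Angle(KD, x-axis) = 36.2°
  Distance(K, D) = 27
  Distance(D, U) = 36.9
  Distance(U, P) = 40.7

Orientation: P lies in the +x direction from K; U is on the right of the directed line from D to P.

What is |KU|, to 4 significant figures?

35.11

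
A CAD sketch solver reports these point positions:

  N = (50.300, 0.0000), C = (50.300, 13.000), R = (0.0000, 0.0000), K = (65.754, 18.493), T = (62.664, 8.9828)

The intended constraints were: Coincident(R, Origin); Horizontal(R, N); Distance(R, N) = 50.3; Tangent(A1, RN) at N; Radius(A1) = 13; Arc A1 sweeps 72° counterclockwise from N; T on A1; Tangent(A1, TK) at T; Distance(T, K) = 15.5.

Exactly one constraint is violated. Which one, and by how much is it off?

Distance(T, K) = 15.5 — off by 5.50.

R = (0.00, 0.00) ✓; R.y = 0.00, N.y = 0.00 ✓; |RN| = 50.30 ✓; ∠(CN, NR) = 90.00° ✓; |CN| = 13.00 ✓; bearing(C→T) − bearing(C→N) = 72.00° ✓; |CT| = 13.00 ✓; ∠(CT, TK) = 90.00° ✓; |TK| = 10.00 ✗.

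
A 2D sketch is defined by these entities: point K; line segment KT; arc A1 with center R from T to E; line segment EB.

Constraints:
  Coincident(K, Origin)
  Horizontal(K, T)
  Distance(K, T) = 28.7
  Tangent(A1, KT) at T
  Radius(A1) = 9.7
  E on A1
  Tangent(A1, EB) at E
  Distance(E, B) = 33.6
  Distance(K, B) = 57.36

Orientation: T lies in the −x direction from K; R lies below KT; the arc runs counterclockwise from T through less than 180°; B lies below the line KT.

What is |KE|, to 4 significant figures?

39.68

Checks: |RE| = 9.700 ✓; ∠(RE, EB) = 90.00° ✓; |EB| = 33.60 ✓; |KB| = 57.36 ✓.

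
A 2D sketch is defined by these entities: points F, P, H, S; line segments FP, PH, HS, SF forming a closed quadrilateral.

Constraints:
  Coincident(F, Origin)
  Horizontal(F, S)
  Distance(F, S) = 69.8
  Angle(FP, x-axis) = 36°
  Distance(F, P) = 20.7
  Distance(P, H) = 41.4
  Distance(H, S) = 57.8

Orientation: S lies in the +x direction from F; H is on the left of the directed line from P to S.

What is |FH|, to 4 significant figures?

60.91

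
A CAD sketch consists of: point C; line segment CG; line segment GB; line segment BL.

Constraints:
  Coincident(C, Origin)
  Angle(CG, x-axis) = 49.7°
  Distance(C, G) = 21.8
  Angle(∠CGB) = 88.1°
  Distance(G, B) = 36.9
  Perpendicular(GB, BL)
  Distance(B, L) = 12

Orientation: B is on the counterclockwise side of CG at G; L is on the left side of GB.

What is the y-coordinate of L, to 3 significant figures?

30.1

∠CGB = 88.1°, so GB runs at 49.7° + (180° − 88.1°) = 142° from the x-axis; with |GB| = 36.9, B = G + 36.9·(cos 142°, sin 142°) = (-14.8, 39.5). GB ⟂ BL; with |BL| = 12.0 on the left of GB, L = B + 12.0·(-0.621, -0.784) = (-22.3, 30.1). So L.y = 30.1.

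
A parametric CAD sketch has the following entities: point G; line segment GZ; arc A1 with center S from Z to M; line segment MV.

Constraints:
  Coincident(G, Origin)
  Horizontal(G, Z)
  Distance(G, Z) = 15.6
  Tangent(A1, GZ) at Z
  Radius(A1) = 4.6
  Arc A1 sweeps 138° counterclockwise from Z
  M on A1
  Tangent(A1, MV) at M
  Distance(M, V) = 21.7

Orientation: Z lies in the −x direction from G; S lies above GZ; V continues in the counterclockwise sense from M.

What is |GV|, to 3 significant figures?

36.5

On A1, Z sits at bearing -90° from S; a 138° counterclockwise sweep puts M at bearing 48°, so M = S + 4.6·(cos 48°, sin 48°) = (-12.5, 8.02). Tangency of A1 to MV means the radius SM is perpendicular to MV, so MV runs along (−sin 48°, cos 48°); with |MV| = 21.7, V = (-28.6, 22.5). Then |GV| = |V − G| = 36.5.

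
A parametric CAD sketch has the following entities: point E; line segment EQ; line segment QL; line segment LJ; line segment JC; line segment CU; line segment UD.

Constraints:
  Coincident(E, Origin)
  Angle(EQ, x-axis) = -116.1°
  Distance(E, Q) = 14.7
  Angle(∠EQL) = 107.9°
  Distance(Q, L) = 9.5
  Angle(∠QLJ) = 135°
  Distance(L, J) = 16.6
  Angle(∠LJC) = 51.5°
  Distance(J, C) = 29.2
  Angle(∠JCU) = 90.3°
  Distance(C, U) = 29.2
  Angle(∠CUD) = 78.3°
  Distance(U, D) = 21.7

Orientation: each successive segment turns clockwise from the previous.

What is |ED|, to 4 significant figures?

30.04

∠JCU = 90.3° gives CU at -91.40° from the x-axis; with |CU| = 29.2, U = (2.660, -28.61). ∠CUD = 78.3° gives UD at 166.9° from the x-axis; with |UD| = 21.7, D = (-18.48, -23.69). Then |ED| = |D − E| = 30.04.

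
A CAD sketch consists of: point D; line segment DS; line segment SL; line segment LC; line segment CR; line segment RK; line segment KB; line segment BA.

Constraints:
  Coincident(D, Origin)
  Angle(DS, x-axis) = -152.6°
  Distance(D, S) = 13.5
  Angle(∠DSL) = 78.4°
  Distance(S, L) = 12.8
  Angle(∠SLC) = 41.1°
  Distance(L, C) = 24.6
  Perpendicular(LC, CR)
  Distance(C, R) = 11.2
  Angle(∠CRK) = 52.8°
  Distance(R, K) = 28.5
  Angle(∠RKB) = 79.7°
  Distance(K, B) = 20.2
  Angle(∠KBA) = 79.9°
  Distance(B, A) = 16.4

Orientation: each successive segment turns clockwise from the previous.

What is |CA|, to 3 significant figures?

5.91

D is at the origin; DS runs at -152.6° with length 13.5, so S = (-12.0, -6.21). ∠DSL = 78.4° gives SL at 106° from the x-axis; with |SL| = 12.8, L = (-15.5, 6.10). ∠SLC = 41.1° gives LC at -33.1° from the x-axis; with |LC| = 24.6, C = (5.14, -7.33). The perpendicularity gives CR at right angles to LC, so CR runs at -123°; with |CR| = 11.2, R = (-0.979, -16.7). ∠CRK = 52.8° gives RK at 110° from the x-axis; with |RK| = 28.5, K = (-10.6, 10.1). ∠RKB = 79.7° gives KB at 9.40° from the x-axis; with |KB| = 20.2, B = (9.34, 13.4). ∠KBA = 79.9° gives BA at -90.7° from the x-axis; with |BA| = 16.4, A = (9.14, -2.98). Then |CA| = |A − C| = 5.91.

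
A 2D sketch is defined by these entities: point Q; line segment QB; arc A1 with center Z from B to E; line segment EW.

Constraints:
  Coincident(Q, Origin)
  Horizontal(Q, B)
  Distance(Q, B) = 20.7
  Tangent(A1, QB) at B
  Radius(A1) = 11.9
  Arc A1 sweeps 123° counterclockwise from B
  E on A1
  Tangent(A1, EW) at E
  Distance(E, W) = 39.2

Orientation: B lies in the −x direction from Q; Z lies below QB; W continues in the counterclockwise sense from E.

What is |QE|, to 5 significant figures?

35.765

A1 meets QB tangentially, so ZB is at right angles to QB, so Z = B + (0, -11.9) = (-20.700, -11.900). On A1, B sits at bearing 90° from Z; a 123° counterclockwise sweep puts E at bearing 213°, so E = Z + 11.9·(cos 213°, sin 213°) = (-30.680, -18.381). Then |QE| = |E − Q| = 35.765.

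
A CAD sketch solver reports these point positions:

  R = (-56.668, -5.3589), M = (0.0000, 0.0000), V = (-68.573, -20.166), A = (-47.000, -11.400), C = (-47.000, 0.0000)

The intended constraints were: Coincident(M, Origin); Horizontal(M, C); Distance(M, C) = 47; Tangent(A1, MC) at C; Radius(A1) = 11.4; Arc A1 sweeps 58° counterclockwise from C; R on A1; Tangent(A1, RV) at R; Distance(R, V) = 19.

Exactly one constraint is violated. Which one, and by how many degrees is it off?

Tangent(A1, RV) at R — off by 6.80°.

M = (0.00, 0.00) ✓; M.y = 0.00, C.y = 0.00 ✓; |MC| = 47.00 ✓; ∠(AC, CM) = 90.00° ✓; |AC| = 11.40 ✓; bearing(A→R) − bearing(A→C) = 58.00° ✓; |AR| = 11.40 ✓; ∠(AR, RV) = 96.80° ✗; |RV| = 19.00 ✓.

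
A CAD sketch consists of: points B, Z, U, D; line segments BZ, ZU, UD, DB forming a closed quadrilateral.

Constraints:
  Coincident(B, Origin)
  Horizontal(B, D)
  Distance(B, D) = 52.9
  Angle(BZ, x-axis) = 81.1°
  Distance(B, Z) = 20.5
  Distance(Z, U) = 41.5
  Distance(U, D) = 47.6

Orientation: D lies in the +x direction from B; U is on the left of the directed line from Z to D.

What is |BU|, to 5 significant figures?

57.855

Checks: |ZU| = 41.50 ✓; |UD| = 47.60 ✓.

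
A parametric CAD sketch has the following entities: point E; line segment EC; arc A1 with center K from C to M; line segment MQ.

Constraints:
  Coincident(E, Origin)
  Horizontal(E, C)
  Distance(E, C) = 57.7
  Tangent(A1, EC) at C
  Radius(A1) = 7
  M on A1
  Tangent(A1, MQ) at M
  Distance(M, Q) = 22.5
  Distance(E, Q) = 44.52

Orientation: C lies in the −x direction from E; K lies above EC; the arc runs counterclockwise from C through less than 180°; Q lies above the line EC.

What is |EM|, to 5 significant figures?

52.056

Checks: |KM| = 7.000 ✓; ∠(KM, MQ) = 90.00° ✓; |MQ| = 22.50 ✓; |EQ| = 44.52 ✓.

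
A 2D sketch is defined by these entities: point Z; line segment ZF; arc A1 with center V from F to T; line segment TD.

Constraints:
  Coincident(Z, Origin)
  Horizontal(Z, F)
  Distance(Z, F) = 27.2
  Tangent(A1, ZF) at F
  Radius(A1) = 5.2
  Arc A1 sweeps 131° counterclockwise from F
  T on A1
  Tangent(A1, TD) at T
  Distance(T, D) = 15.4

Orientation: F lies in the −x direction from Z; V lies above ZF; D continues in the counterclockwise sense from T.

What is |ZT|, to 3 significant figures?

24.8

Z is at the origin; Z and F share the same y with |ZF| = 27.2 and F on the −x side, so F = (-27.2, 0.00). The tangent condition forces VF to be normal to ZF, so V = F + (0, 5.2) = (-27.2, 5.20). On A1, F sits at bearing -90° from V; a 131° counterclockwise sweep puts T at bearing 41°, so T = V + 5.2·(cos 41°, sin 41°) = (-23.3, 8.61). Then |ZT| = |T − Z| = 24.8.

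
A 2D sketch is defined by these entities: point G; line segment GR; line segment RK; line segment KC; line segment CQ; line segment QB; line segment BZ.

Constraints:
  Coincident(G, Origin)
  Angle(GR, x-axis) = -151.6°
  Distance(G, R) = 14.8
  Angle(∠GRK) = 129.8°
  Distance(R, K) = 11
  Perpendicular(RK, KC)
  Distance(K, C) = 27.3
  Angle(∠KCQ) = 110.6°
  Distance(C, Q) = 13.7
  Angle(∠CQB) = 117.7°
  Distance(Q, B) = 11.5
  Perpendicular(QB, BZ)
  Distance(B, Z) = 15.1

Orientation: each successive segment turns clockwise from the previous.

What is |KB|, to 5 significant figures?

32.514

G is at the origin; GR runs at -151.6° with length 14.8, so R = (-13.019, -7.0392). ∠GRK = 129.8° gives RK at 158.20° from the x-axis; with |RK| = 11.0, K = (-23.232, -2.9542). The perpendicularity gives KC at right angles to RK, so KC runs at 68.200°; with |KC| = 27.3, C = (-13.094, 22.393). ∠KCQ = 110.6° gives CQ at -1.2000° from the x-axis; with |CQ| = 13.7, Q = (0.60319, 22.107). ∠CQB = 117.7° gives QB at -63.500° from the x-axis; with |QB| = 11.5, B = (5.7345, 11.815). Then |KB| = |B − K| = 32.514.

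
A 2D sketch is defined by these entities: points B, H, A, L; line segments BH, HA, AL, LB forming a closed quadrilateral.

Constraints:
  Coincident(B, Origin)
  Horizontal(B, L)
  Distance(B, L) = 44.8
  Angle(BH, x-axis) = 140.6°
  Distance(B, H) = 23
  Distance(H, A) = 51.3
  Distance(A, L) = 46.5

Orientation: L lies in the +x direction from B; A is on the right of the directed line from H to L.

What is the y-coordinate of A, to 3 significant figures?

-29.3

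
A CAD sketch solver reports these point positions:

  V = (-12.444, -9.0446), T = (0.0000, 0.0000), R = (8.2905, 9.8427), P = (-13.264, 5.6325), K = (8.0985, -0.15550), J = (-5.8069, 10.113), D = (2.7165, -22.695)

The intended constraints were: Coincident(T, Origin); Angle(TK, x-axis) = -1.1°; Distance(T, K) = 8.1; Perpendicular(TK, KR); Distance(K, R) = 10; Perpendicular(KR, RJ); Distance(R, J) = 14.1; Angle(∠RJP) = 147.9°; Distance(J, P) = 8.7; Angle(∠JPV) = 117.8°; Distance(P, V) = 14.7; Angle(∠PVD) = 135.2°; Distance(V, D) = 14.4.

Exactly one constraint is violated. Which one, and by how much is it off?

Distance(V, D) = 14.4 — off by 6.00.

T = (0.00, 0.00) ✓; TK at -1.100° ✓; |TK| = 8.100 ✓; ∠(TK, KR) = 90.00° ✓; |KR| = 10.00 ✓; ∠(KR, RJ) = 90.00° ✓; |RJ| = 14.10 ✓; ∠RJP = 147.9° ✓; |JP| = 8.700 ✓; ∠JPV = 117.8° ✓; |PV| = 14.70 ✓; ∠PVD = 135.2° ✓; |VD| = 20.40 ✗.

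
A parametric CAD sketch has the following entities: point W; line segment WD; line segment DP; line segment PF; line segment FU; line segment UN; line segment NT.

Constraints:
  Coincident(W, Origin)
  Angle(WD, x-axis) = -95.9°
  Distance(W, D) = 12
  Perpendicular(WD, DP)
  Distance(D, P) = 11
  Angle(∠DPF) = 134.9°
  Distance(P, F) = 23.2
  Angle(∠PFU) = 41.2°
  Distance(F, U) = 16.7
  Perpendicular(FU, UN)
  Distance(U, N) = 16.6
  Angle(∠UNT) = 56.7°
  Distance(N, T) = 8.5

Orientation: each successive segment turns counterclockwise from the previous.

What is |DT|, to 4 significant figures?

19.01

W is at the origin; WD runs at -95.9° with length 12.0, so D = (-1.234, -11.94). The perpendicularity gives DP at right angles to WD, so DP runs at -5.900°; with |DP| = 11.0, P = (9.708, -13.07). ∠DPF = 134.9° gives PF at 39.20° from the x-axis; with |PF| = 23.2, F = (27.69, 1.596). ∠PFU = 41.2° gives FU at 178.0° from the x-axis; with |FU| = 16.7, U = (11.00, 2.179). FU ⟂ UN, so UN runs at -92.00°; with |UN| = 16.6, N = (10.42, -14.41). ∠UNT = 56.7° gives NT at 31.30° from the x-axis; with |NT| = 8.5, T = (17.68, -9.995). Then |DT| = |T − D| = 19.01.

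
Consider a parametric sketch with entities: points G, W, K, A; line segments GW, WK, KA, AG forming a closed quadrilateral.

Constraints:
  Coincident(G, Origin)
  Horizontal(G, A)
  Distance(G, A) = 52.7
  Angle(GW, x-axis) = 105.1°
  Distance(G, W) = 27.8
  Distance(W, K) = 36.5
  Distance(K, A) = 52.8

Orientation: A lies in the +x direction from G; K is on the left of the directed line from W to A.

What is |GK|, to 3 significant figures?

51.0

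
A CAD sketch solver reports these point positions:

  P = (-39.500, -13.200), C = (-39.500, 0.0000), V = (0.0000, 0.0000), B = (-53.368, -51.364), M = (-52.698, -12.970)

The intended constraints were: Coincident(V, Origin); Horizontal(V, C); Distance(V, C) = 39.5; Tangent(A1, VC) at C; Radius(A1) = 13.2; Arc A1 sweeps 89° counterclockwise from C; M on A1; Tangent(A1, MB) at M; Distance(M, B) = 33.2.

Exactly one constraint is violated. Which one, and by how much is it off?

Distance(M, B) = 33.2 — off by 5.20.

V = (0.00, 0.00) ✓; V.y = 0.00, C.y = 0.00 ✓; |VC| = 39.50 ✓; ∠(PC, CV) = 90.00° ✓; |PC| = 13.20 ✓; bearing(P→M) − bearing(P→C) = 89.00° ✓; |PM| = 13.20 ✓; ∠(PM, MB) = 90.00° ✓; |MB| = 38.40 ✗.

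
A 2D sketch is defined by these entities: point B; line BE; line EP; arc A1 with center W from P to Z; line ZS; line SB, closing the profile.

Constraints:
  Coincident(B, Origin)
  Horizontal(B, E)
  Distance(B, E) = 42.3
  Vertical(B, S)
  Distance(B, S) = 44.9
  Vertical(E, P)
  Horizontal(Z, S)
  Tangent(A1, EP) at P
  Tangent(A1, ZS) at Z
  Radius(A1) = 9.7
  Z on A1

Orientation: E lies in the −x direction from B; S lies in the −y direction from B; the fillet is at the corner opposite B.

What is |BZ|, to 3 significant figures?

55.5

The virtual corner opposite B is at (-42.3, -44.9). The tangent condition forces WP to be normal to EP and since A1 is tangent to ZS there, WZ ⟂ ZS, with radius 9.7, so the center W sits 9.7 in from both sides at W = (-32.6, -35.2). That places the tangent points at P = (-42.3, -35.2) on EP and Z = (-32.6, -44.9) on ZS. Then |BZ| = |Z − B| = 55.5.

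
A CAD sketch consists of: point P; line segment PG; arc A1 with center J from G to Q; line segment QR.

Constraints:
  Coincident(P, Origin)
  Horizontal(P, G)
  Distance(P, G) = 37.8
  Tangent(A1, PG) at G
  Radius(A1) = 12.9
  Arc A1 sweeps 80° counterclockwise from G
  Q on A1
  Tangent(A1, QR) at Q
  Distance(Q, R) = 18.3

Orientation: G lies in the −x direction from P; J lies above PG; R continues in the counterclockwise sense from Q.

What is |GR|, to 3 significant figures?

32.8

P is at the origin; PG is horizontal with |PG| = 37.8 and G on the −x side, so G = (-37.8, 0.00). Since A1 is tangent to PG there, JG ⟂ PG, so J = G + (0, 12.9) = (-37.8, 12.9). On A1, G sits at bearing -90° from J; an 80° counterclockwise sweep puts Q at bearing -10°, so Q = J + 12.9·(cos -10°, sin -10°) = (-25.1, 10.7). Since A1 is tangent to QR there, JQ ⟂ QR, so QR runs along (−sin -10°, cos -10°); with |QR| = 18.3, R = (-21.9, 28.7). Then |GR| = |R − G| = 32.8.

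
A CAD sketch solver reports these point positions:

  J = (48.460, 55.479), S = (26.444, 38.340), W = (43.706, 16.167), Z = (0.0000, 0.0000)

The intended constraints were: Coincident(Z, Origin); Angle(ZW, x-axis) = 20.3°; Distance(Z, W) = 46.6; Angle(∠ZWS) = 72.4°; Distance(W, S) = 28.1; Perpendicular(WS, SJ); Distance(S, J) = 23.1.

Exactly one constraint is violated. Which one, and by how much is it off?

Distance(S, J) = 23.1 — off by 4.80.

Z = (0.00, 0.00) ✓; ZW at 20.30° ✓; |ZW| = 46.60 ✓; ∠ZWS = 72.40° ✓; |WS| = 28.10 ✓; ∠(WS, SJ) = 90.00° ✓; |SJ| = 27.90 ✗.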